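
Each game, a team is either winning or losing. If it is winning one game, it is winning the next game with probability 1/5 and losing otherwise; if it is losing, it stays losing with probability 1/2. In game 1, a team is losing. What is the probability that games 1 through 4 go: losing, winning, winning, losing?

Game 1 is given. For each transition, use the conditional probability from the current state:
P(winning | losing) = 1/2; P(winning | winning) = 1/5; P(losing | winning) = 4/5.
P = 1/2 × 1/5 × 4/5 = 4/50 = 2/25.

2/25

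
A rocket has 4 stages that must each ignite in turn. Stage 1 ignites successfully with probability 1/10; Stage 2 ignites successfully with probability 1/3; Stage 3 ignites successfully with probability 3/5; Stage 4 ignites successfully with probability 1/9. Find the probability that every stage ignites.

1/450

Each stage is reached only if all earlier stages succeed, so
P = 1/10 × 1/3 × 3/5 × 1/9 = 3/1350 = 1/450.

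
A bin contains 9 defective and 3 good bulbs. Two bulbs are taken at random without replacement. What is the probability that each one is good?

P = 3/12 × 2/11 = 6/132 = 1/22.

1/22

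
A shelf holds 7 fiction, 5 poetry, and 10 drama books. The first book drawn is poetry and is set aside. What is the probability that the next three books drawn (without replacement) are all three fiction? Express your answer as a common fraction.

With the first book removed, 7 fiction remain out of 21.
P = 7/21 × 6/20 × 5/19 = 210/7980 = 1/38.

1/38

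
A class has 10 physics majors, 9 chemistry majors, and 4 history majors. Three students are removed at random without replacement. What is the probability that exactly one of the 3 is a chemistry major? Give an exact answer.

One ordering (a chemistry major drawn first) has probability 9/23 × 14/22 × 13/21 = 1638/10626 = 39/253.
There are C(3,1) = 3 such orderings, each equally likely, so P = 3 × 39/253 = 117/253.

117/253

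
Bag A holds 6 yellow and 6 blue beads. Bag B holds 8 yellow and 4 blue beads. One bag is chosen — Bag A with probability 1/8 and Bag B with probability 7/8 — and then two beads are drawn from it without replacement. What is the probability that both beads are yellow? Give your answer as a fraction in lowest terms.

211/528

From Bag A: P(both yellow) = (6/12)(5/11) = 5/22.
From Bag B: P(both yellow) = (8/12)(7/11) = 14/33.
Total probability = (1/8)(5/22) + (7/8)(14/33) = 211/528.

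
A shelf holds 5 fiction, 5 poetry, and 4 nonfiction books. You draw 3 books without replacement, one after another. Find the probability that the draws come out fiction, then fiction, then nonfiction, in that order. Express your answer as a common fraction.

10/273

Each draw changes the counts, so multiply the conditional probabilities along the sequence:
P = 5/14 × 4/13 × 4/12 = 80/2184 = 10/273.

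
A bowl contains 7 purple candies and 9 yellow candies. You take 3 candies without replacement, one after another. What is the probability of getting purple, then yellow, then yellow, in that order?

Each draw changes the counts, so multiply the conditional probabilities along the sequence:
P = 7/16 × 9/15 × 8/14 = 504/3360 = 3/20.

3/20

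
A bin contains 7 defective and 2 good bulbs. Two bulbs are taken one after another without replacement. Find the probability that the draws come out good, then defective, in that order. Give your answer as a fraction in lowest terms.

7/36

Each draw changes the counts, so multiply the conditional probabilities along the sequence:
P = 2/9 × 7/8 = 14/72 = 7/36.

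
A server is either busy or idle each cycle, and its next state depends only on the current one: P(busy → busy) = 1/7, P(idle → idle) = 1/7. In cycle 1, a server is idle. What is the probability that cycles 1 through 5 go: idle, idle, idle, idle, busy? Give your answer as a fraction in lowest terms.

Cycle 1 is given. For each transition, use the conditional probability from the current state:
P(idle | idle) = 1/7; P(idle | idle) = 1/7; P(idle | idle) = 1/7; P(busy | idle) = 6/7.
P = 1/7 × 1/7 × 1/7 × 6/7 = 6/2401.

6/2401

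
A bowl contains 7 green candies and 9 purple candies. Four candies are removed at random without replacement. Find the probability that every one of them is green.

1/52

P(all green) = 7/16 × 6/15 × 5/14 × 4/13 = 840/43680 = 1/52.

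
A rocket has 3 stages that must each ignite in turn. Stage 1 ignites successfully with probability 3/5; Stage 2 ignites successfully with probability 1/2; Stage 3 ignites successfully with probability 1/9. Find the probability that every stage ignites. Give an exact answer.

1/30

Each stage is reached only if all earlier stages succeed, so
P = 3/5 × 1/2 × 1/9 = 3/90 = 1/30.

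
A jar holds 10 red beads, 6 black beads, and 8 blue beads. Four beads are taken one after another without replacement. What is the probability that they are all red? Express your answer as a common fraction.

5/253

P = 10/24 × 9/23 × 8/22 × 7/21 = 5040/255024 = 5/253.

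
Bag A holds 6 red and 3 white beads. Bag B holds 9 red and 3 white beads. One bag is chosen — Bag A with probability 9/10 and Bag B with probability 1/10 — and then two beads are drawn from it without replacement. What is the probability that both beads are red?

189/440

From Bag A: P(both red) = (6/9)(5/8) = 5/12.
From Bag B: P(both red) = (9/12)(8/11) = 6/11.
Total probability = (9/10)(5/12) + (1/10)(6/11) = 189/440.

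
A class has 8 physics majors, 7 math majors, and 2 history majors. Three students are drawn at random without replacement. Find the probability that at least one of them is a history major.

45/136

P(no history majors) = 15/17 × 14/16 × 13/15 = 2730/4080 = 91/136.
P(at least one) = 1 − 91/136 = 45/136.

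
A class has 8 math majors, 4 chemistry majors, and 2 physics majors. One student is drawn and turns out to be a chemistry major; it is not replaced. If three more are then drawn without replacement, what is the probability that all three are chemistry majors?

After the first draw, 3 of the remaining 13 students are chemistry majors.
P = 3/13 × 2/12 × 1/11 = 6/1716 = 1/286.

1/286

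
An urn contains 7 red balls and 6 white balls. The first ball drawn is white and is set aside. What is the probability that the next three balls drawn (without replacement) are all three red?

7/44

After the first draw, 7 of the remaining 12 balls are red.
P = 7/12 × 6/11 × 5/10 = 210/1320 = 7/44.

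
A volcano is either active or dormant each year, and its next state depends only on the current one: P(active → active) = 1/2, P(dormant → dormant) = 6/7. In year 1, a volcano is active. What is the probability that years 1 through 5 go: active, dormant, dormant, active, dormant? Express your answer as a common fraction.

Year 1 is given. For each transition, use the conditional probability from the current state:
P(dormant | active) = 1/2; P(dormant | dormant) = 6/7; P(active | dormant) = 1/7; P(dormant | active) = 1/2.
P = 1/2 × 6/7 × 1/7 × 1/2 = 6/196 = 3/98.

3/98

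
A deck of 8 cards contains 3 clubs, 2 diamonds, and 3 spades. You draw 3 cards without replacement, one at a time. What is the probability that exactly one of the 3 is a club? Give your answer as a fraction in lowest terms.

15/28

One ordering (a club drawn first) has probability 3/8 × 5/7 × 4/6 = 60/336 = 5/28.
There are C(3,1) = 3 such orderings, each equally likely, so P = 3 × 5/28 = 15/28.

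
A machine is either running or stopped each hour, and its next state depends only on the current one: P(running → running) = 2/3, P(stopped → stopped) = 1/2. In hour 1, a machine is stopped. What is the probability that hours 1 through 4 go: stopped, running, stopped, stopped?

Hour 1 is given. For each transition, use the conditional probability from the current state:
P(running | stopped) = 1/2; P(stopped | running) = 1/3; P(stopped | stopped) = 1/2.
P = 1/2 × 1/3 × 1/2 = 1/12.

1/12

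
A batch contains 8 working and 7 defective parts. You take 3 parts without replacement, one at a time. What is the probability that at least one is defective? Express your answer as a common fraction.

57/65

P(no defective) = 8/15 × 7/14 × 6/13 = 336/2730 = 8/65.
P(at least one) = 1 − 8/65 = 57/65.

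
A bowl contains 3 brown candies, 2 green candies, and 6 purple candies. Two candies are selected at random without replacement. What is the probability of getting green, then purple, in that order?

6/55

Multiply the probability of each draw given the previous ones:
P = 2/11 × 6/10 = 12/110 = 6/55.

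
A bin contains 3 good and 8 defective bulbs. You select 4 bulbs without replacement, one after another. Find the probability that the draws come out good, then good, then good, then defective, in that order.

Multiply the probability of each draw given the previous ones:
P = 3/11 × 2/10 × 1/9 × 8/8 = 48/7920 = 1/165.

1/165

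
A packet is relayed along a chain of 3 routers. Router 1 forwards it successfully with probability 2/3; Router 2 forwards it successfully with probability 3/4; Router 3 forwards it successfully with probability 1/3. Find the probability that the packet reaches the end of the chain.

Each stage is reached only if all earlier stages succeed, so
P = 2/3 × 3/4 × 1/3 = 6/36 = 1/6.

1/6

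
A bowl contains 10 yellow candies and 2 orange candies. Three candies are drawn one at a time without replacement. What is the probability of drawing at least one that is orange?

P(no orange) = 10/12 × 9/11 × 8/10 = 720/1320 = 6/11.
P(at least one) = 1 − 6/11 = 5/11.

5/11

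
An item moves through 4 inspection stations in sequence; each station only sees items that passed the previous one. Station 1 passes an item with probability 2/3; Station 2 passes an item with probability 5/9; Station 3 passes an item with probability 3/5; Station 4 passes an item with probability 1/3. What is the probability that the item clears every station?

2/27

Multiplying along the chain,
P = 2/3 × 5/9 × 3/5 × 1/3 = 30/405 = 2/27.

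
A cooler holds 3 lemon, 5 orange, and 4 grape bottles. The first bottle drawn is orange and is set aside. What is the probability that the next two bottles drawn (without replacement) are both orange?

6/55

With the first bottle removed, 4 orange remain out of 11.
P = 4/11 × 3/10 = 12/110 = 6/55.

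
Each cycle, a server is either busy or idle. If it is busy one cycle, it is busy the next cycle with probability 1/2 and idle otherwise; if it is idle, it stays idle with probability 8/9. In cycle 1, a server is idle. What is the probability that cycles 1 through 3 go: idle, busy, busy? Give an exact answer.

1/18

Cycle 1 is given. For each transition, use the conditional probability from the current state:
P(busy | idle) = 1/9; P(busy | busy) = 1/2.
P = 1/9 × 1/2 = 1/18.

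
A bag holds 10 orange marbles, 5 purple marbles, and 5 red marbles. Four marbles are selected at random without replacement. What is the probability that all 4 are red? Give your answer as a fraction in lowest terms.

P(all red) = 5/20 × 4/19 × 3/18 × 2/17 = 120/116280 = 1/969.

1/969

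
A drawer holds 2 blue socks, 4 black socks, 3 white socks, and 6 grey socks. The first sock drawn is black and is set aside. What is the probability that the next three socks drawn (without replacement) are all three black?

1/364

After the first draw, 3 of the remaining 14 socks are black.
P = 3/14 × 2/13 × 1/12 = 6/2184 = 1/364.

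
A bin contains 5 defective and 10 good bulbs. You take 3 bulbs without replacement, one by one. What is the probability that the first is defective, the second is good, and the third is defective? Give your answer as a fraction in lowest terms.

20/273

Each draw changes the counts, so multiply the conditional probabilities along the sequence:
P = 5/15 × 10/14 × 4/13 = 200/2730 = 20/273.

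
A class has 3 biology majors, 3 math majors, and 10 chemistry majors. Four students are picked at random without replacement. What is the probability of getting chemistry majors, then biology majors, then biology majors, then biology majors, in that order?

Each draw changes the counts, so multiply the conditional probabilities along the sequence:
P = 10/16 × 3/15 × 2/14 × 1/13 = 60/43680 = 1/728.

1/728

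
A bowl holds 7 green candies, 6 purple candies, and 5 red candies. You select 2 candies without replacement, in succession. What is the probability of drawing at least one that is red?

P(no red) = 13/18 × 12/17 = 156/306 = 26/51.
P(at least one) = 1 − 26/51 = 25/51.

25/51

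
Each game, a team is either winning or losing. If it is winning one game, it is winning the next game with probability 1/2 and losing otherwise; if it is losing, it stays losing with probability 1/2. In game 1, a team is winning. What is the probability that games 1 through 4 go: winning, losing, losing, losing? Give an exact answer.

Game 1 is given. For each transition, use the conditional probability from the current state:
P(losing | winning) = 1/2; P(losing | losing) = 1/2; P(losing | losing) = 1/2.
P = 1/2 × 1/2 × 1/2 = 1/8.

1/8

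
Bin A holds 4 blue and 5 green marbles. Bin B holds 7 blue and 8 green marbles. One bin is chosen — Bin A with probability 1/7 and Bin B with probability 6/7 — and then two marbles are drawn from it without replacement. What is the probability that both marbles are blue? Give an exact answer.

From Bin A: P(both blue) = (4/9)(3/8) = 1/6.
From Bin B: P(both blue) = (7/15)(6/14) = 1/5.
Total probability = (1/7)(1/6) + (6/7)(1/5) = 41/210.

41/210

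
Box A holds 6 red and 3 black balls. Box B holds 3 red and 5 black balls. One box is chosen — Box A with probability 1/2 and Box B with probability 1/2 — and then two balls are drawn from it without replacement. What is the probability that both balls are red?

From Box A: P(both red) = (6/9)(5/8) = 5/12.
From Box B: P(both red) = (3/8)(2/7) = 3/28.
Total probability = (1/2)(5/12) + (1/2)(3/28) = 11/42.

11/42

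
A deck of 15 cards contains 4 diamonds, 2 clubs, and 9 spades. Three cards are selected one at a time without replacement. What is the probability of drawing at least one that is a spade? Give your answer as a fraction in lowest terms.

87/91

P(no spades) = 6/15 × 5/14 × 4/13 = 120/2730 = 4/91.
P(at least one) = 1 − 4/91 = 87/91.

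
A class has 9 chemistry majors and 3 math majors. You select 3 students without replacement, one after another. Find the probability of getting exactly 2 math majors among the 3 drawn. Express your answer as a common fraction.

27/220

One ordering (math majors drawn first) has probability 3/12 × 2/11 × 9/10 = 54/1320 = 9/220.
There are C(3,2) = 3 such orderings, each equally likely, so P = 3 × 9/220 = 27/220.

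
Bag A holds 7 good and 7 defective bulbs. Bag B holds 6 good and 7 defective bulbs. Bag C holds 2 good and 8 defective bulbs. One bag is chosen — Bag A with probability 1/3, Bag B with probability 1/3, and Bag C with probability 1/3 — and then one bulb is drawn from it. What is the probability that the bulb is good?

151/390

From Bag A: P(good) = 7/14.
From Bag B: P(good) = 6/13.
From Bag C: P(good) = 2/10.
Total probability = (1/3)(7/14) + (1/3)(6/13) + (1/3)(2/10) = 151/390.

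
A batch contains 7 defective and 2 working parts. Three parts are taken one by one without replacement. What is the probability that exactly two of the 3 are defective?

One ordering (defective drawn first) has probability 7/9 × 6/8 × 2/7 = 84/504 = 1/6.
There are C(3,2) = 3 such orderings, each equally likely, so P = 3 × 1/6 = 1/2.

1/2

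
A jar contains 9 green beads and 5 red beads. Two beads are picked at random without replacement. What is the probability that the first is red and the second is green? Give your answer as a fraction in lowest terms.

45/182

Multiply the probability of each draw given the previous ones:
P = 5/14 × 9/13 = 45/182.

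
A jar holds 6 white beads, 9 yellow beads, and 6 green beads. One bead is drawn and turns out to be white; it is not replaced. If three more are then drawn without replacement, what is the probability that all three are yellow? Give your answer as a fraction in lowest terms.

After the first draw, 9 of the remaining 20 beads are yellow.
P = 9/20 × 8/19 × 7/18 = 504/6840 = 7/95.

7/95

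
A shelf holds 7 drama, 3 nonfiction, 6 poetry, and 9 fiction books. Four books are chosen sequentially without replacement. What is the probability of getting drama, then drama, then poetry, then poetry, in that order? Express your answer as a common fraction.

21/5060

Chain rule:
P = 7/25 × 6/24 × 6/23 × 5/22 = 1260/303600 = 21/5060.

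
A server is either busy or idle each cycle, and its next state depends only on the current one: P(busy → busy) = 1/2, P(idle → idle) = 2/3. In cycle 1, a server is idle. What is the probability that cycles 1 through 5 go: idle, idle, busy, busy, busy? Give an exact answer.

1/18

Cycle 1 is given. For each transition, use the conditional probability from the current state:
P(idle | idle) = 2/3; P(busy | idle) = 1/3; P(busy | busy) = 1/2; P(busy | busy) = 1/2.
P = 2/3 × 1/3 × 1/2 × 1/2 = 2/36 = 1/18.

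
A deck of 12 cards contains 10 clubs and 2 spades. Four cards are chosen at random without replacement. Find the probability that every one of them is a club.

14/33

P = 10/12 × 9/11 × 8/10 × 7/9 = 5040/11880 = 14/33.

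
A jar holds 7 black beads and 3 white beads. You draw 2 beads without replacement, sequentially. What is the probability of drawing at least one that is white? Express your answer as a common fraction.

8/15

P(no white) = 7/10 × 6/9 = 42/90 = 7/15.
P(at least one) = 1 − 7/15 = 8/15.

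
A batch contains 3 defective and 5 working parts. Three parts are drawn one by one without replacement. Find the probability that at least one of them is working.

P(no working) = 3/8 × 2/7 × 1/6 = 6/336 = 1/56.
P(at least one) = 1 − 1/56 = 55/56.

55/56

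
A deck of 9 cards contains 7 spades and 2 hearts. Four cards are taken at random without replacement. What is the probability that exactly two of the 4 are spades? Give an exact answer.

1/6

One ordering (spades drawn first) has probability 7/9 × 6/8 × 2/7 × 1/6 = 84/3024 = 1/36.
There are C(4,2) = 6 such orderings, each equally likely, so P = 6 × 1/36 = 1/6.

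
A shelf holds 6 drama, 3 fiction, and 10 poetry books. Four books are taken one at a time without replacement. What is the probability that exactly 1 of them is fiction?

140/323

One ordering (fiction drawn first) has probability 3/19 × 16/18 × 15/17 × 14/16 = 10080/93024 = 35/323.
There are C(4,1) = 4 such orderings, each equally likely, so P = 4 × 35/323 = 140/323.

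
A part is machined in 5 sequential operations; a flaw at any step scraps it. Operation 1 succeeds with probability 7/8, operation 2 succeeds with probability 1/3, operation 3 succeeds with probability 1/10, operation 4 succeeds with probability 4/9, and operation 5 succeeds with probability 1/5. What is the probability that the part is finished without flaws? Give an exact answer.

Each stage is reached only if all earlier stages succeed, so
P = 7/8 × 1/3 × 1/10 × 4/9 × 1/5 = 28/10800 = 7/2700.

7/2700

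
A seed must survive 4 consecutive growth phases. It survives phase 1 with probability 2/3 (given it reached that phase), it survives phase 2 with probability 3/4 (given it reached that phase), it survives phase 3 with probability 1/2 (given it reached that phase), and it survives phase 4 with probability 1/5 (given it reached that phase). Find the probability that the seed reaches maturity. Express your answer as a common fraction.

1/20

The events are sequential, so multiply the conditional probabilities:
P = 2/3 × 3/4 × 1/2 × 1/5 = 6/120 = 1/20.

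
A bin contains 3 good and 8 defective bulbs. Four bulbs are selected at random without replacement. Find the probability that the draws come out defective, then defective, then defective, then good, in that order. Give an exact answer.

Multiply the probability of each draw given the previous ones:
P = 8/11 × 7/10 × 6/9 × 3/8 = 1008/7920 = 7/55.

7/55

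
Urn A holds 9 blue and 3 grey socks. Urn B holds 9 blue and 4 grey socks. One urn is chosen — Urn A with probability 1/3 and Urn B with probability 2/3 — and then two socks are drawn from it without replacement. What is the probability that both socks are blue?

From Urn A: P(both blue) = (9/12)(8/11) = 6/11.
From Urn B: P(both blue) = (9/13)(8/12) = 6/13.
Total probability = (1/3)(6/11) + (2/3)(6/13) = 70/143.

70/143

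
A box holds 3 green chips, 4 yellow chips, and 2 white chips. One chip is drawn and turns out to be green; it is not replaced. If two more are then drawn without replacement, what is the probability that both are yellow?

3/14

After the first draw, 4 of the remaining 8 chips are yellow.
P = 4/8 × 3/7 = 12/56 = 3/14.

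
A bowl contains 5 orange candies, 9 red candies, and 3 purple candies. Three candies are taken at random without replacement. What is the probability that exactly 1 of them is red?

One ordering (red drawn first) has probability 9/17 × 8/16 × 7/15 = 504/4080 = 21/170.
There are C(3,1) = 3 such orderings, each equally likely, so P = 3 × 21/170 = 63/170.

63/170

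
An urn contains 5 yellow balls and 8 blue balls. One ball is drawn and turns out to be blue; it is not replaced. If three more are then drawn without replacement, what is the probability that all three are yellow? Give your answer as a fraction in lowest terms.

With the first ball removed, 5 yellow remain out of 12.
P = 5/12 × 4/11 × 3/10 = 60/1320 = 1/22.

1/22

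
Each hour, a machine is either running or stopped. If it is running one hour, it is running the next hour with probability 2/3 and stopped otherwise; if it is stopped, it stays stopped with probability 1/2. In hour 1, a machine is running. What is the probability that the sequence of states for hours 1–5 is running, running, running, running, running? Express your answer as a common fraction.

Hour 1 is given. For each transition, use the conditional probability from the current state:
P(running | running) = 2/3; P(running | running) = 2/3; P(running | running) = 2/3; P(running | running) = 2/3.
P = 2/3 × 2/3 × 2/3 × 2/3 = 16/81.

16/81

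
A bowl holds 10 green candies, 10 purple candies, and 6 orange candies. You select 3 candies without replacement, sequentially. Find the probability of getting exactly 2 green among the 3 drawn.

One ordering (green drawn first) has probability 10/26 × 9/25 × 16/24 = 1440/15600 = 6/65.
There are C(3,2) = 3 such orderings, each equally likely, so P = 3 × 6/65 = 18/65.

18/65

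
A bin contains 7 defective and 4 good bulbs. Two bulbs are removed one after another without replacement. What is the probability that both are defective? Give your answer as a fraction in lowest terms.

P(every draw is defective) = 7/11 × 6/10 = 42/110 = 21/55.

21/55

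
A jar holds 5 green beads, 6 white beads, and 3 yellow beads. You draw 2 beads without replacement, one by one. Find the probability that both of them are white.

15/91

P(every draw is white) = 6/14 × 5/13 = 30/182 = 15/91.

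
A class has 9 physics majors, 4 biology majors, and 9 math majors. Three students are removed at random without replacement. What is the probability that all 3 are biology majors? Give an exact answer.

1/385

P(every draw is a biology major) = 4/22 × 3/21 × 2/20 = 24/9240 = 1/385.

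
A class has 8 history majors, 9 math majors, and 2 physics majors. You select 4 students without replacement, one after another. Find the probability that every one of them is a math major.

21/646

P = 9/19 × 8/18 × 7/17 × 6/16 = 3024/93024 = 21/646.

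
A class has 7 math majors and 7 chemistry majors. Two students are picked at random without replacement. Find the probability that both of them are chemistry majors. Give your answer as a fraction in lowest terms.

P(all chemistry majors) = 7/14 × 6/13 = 42/182 = 3/13.

3/13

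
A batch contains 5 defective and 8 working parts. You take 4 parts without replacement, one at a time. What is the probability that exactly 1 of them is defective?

56/143

One ordering (defective drawn first) has probability 5/13 × 8/12 × 7/11 × 6/10 = 1680/17160 = 14/143.
There are C(4,1) = 4 such orderings, each equally likely, so P = 4 × 14/143 = 56/143.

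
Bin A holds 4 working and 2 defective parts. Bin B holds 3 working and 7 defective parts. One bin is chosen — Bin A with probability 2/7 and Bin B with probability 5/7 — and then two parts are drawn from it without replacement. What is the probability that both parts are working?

17/105

From Bin A: P(both working) = (4/6)(3/5) = 2/5.
From Bin B: P(both working) = (3/10)(2/9) = 1/15.
Total probability = (2/7)(2/5) + (5/7)(1/15) = 17/105.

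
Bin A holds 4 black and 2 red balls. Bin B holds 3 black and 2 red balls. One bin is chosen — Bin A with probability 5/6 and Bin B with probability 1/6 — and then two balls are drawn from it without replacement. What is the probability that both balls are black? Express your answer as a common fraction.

From Bin A: P(both black) = (4/6)(3/5) = 2/5.
From Bin B: P(both black) = (3/5)(2/4) = 3/10.
Total probability = (5/6)(2/5) + (1/6)(3/10) = 23/60.

23/60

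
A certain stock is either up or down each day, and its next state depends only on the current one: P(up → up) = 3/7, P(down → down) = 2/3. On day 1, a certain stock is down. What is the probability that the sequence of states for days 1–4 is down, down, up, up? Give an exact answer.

Day 1 is given. For each transition, use the conditional probability from the current state:
P(down | down) = 2/3; P(up | down) = 1/3; P(up | up) = 3/7.
P = 2/3 × 1/3 × 3/7 = 6/63 = 2/21.

2/21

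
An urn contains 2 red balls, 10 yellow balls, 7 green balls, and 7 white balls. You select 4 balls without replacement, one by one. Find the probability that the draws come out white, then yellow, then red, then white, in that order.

7/2990

Each draw changes the counts, so multiply the conditional probabilities along the sequence:
P = 7/26 × 10/25 × 2/24 × 6/23 = 840/358800 = 7/2990.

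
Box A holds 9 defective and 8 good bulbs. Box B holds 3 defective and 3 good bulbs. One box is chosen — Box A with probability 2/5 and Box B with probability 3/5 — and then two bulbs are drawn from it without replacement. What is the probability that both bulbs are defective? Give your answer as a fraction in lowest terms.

From Box A: P(both defective) = (9/17)(8/16) = 9/34.
From Box B: P(both defective) = (3/6)(2/5) = 1/5.
Total probability = (2/5)(9/34) + (3/5)(1/5) = 96/425.

96/425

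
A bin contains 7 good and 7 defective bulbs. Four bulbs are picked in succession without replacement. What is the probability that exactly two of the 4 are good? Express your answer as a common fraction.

One ordering (good drawn first) has probability 7/14 × 6/13 × 7/12 × 6/11 = 1764/24024 = 21/286.
There are C(4,2) = 6 such orderings, each equally likely, so P = 6 × 21/286 = 63/143.

63/143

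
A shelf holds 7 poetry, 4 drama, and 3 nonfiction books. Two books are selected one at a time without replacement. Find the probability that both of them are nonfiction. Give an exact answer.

3/91

P(every draw is nonfiction) = 3/14 × 2/13 = 6/182 = 3/91.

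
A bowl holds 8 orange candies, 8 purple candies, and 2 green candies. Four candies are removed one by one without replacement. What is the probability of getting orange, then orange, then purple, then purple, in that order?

Each draw changes the counts, so multiply the conditional probabilities along the sequence:
P = 8/18 × 7/17 × 8/16 × 7/15 = 3136/73440 = 98/2295.

98/2295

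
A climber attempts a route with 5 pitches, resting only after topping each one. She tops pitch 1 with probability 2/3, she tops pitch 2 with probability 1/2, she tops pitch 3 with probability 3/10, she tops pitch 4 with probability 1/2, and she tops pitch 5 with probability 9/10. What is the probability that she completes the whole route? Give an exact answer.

9/200

Each stage is reached only if all earlier stages succeed, so
P = 2/3 × 1/2 × 3/10 × 1/2 × 9/10 = 54/1200 = 9/200.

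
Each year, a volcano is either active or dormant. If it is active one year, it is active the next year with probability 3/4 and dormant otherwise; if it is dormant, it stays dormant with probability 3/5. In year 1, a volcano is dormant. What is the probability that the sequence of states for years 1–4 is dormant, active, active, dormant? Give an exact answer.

Year 1 is given. For each transition, use the conditional probability from the current state:
P(active | dormant) = 2/5; P(active | active) = 3/4; P(dormant | active) = 1/4.
P = 2/5 × 3/4 × 1/4 = 6/80 = 3/40.

3/40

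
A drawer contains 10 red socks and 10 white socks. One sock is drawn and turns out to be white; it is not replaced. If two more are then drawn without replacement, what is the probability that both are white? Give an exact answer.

With the first sock removed, 9 white remain out of 19.
P = 9/19 × 8/18 = 72/342 = 4/19.

4/19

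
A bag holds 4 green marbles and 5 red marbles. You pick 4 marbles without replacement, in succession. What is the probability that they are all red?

P = 5/9 × 4/8 × 3/7 × 2/6 = 120/3024 = 5/126.

5/126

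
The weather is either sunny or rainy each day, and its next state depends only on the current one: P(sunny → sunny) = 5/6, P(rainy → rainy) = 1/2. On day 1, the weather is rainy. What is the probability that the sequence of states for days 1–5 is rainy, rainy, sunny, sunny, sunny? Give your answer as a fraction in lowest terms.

Day 1 is given. For each transition, use the conditional probability from the current state:
P(rainy | rainy) = 1/2; P(sunny | rainy) = 1/2; P(sunny | sunny) = 5/6; P(sunny | sunny) = 5/6.
P = 1/2 × 1/2 × 5/6 × 5/6 = 25/144.

25/144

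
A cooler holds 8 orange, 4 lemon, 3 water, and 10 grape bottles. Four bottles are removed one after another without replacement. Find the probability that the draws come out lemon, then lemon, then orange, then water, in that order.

6/6325

Multiply the probability of each draw given the previous ones:
P = 4/25 × 3/24 × 8/23 × 3/22 = 288/303600 = 6/6325.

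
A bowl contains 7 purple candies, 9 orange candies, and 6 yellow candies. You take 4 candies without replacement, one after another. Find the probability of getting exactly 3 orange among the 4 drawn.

156/1045

One ordering (orange drawn first) has probability 9/22 × 8/21 × 7/20 × 13/19 = 6552/175560 = 39/1045.
There are C(4,3) = 4 such orderings, each equally likely, so P = 4 × 39/1045 = 156/1045.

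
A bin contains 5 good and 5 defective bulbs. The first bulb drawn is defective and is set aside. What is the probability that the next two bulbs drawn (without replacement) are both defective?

1/6

After the first draw, 4 of the remaining 9 bulbs are defective.
P = 4/9 × 3/8 = 12/72 = 1/6.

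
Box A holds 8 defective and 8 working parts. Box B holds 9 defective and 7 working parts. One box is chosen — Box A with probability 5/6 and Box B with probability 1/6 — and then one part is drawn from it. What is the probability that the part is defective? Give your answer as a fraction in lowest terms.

49/96

From Box A: P(defective) = 8/16.
From Box B: P(defective) = 9/16.
Total probability = (5/6)(8/16) + (1/6)(9/16) = 49/96.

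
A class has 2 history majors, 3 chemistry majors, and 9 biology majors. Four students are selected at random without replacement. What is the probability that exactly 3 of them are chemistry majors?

1/91

One ordering (chemistry majors drawn first) has probability 3/14 × 2/13 × 1/12 × 11/11 = 66/24024 = 1/364.
There are C(4,3) = 4 such orderings, each equally likely, so P = 4 × 1/364 = 1/91.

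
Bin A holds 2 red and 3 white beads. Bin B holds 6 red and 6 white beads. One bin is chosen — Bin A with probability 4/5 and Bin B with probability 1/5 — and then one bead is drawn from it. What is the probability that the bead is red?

21/50

From Bin A: P(red) = 2/5.
From Bin B: P(red) = 6/12.
Total probability = (4/5)(2/5) + (1/5)(6/12) = 21/50.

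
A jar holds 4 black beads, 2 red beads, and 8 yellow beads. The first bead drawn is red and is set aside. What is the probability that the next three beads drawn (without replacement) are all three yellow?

After the first draw, 8 of the remaining 13 beads are yellow.
P = 8/13 × 7/12 × 6/11 = 336/1716 = 28/143.

28/143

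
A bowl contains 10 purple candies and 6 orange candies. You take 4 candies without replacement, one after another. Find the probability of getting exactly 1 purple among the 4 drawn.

One ordering (purple drawn first) has probability 10/16 × 6/15 × 5/14 × 4/13 = 1200/43680 = 5/182.
There are C(4,1) = 4 such orderings, each equally likely, so P = 4 × 5/182 = 10/91.

10/91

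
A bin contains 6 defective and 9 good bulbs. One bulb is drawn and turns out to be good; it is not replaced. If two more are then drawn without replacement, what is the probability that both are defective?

15/91

With the first bulb removed, 6 defective remain out of 14.
P = 6/14 × 5/13 = 30/182 = 15/91.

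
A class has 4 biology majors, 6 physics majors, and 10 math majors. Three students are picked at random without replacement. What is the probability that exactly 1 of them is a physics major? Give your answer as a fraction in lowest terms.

One ordering (a physics major drawn first) has probability 6/20 × 14/19 × 13/18 = 1092/6840 = 91/570.
There are C(3,1) = 3 such orderings, each equally likely, so P = 3 × 91/570 = 91/190.

91/190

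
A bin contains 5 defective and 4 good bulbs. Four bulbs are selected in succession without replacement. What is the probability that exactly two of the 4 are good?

One ordering (good drawn first) has probability 4/9 × 3/8 × 5/7 × 4/6 = 240/3024 = 5/63.
There are C(4,2) = 6 such orderings, each equally likely, so P = 6 × 5/63 = 10/21.

10/21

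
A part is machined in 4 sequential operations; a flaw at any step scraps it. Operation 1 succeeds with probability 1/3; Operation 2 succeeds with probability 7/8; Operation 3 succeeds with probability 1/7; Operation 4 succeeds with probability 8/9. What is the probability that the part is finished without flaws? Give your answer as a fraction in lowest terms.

1/27

The events are sequential, so multiply the conditional probabilities:
P = 1/3 × 7/8 × 1/7 × 8/9 = 56/1512 = 1/27.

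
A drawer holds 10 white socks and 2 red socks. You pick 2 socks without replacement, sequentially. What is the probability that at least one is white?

P(no white) = 2/12 × 1/11 = 2/132 = 1/66.
P(at least one) = 1 − 1/66 = 65/66.

65/66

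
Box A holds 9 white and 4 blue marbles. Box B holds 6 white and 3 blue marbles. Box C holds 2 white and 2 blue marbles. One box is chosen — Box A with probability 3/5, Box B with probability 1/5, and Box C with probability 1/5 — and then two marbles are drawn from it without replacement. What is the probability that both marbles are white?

307/780

From Box A: P(both white) = (9/13)(8/12) = 6/13.
From Box B: P(both white) = (6/9)(5/8) = 5/12.
From Box C: P(both white) = (2/4)(1/3) = 1/6.
Total probability = (3/5)(6/13) + (1/5)(5/12) + (1/5)(1/6) = 307/780.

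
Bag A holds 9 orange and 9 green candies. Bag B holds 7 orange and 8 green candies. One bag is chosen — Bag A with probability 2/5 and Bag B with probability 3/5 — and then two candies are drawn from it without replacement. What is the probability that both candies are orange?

91/425

From Bag A: P(both orange) = (9/18)(8/17) = 4/17.
From Bag B: P(both orange) = (7/15)(6/14) = 1/5.
Total probability = (2/5)(4/17) + (3/5)(1/5) = 91/425.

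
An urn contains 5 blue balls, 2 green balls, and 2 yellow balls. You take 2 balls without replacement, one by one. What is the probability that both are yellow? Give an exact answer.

P(all yellow) = 2/9 × 1/8 = 2/72 = 1/36.

1/36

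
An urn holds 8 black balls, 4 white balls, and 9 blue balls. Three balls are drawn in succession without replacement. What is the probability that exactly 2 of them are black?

One ordering (black drawn first) has probability 8/21 × 7/20 × 13/19 = 728/7980 = 26/285.
There are C(3,2) = 3 such orderings, each equally likely, so P = 3 × 26/285 = 26/95.

26/95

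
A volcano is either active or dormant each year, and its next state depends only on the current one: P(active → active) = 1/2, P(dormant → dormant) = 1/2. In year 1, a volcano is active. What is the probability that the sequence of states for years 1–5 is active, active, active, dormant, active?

1/16

Year 1 is given. For each transition, use the conditional probability from the current state:
P(active | active) = 1/2; P(active | active) = 1/2; P(dormant | active) = 1/2; P(active | dormant) = 1/2.
P = 1/2 × 1/2 × 1/2 × 1/2 = 1/16.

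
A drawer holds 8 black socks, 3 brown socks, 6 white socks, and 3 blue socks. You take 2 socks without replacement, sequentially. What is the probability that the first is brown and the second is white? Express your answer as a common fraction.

9/190

Each draw changes the counts, so multiply the conditional probabilities along the sequence:
P = 3/20 × 6/19 = 18/380 = 9/190.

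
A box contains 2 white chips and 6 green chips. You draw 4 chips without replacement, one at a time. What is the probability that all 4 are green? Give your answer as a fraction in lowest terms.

3/14

P = 6/8 × 5/7 × 4/6 × 3/5 = 360/1680 = 3/14.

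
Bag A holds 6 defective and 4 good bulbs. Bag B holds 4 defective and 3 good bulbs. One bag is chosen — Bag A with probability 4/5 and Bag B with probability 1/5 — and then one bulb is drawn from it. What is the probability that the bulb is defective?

From Bag A: P(defective) = 6/10.
From Bag B: P(defective) = 4/7.
Total probability = (4/5)(6/10) + (1/5)(4/7) = 104/175.

104/175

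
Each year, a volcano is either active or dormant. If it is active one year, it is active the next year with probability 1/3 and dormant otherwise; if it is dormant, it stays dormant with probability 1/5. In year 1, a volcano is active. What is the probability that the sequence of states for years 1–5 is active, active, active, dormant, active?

Year 1 is given. For each transition, use the conditional probability from the current state:
P(active | active) = 1/3; P(active | active) = 1/3; P(dormant | active) = 2/3; P(active | dormant) = 4/5.
P = 1/3 × 1/3 × 2/3 × 4/5 = 8/135.

8/135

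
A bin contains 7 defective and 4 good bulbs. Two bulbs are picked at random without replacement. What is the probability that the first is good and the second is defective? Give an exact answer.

14/55

Each draw changes the counts, so multiply the conditional probabilities along the sequence:
P = 4/11 × 7/10 = 28/110 = 14/55.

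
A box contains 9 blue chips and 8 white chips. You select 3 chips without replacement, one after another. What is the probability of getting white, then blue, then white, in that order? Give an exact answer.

Each draw changes the counts, so multiply the conditional probabilities along the sequence:
P = 8/17 × 9/16 × 7/15 = 504/4080 = 21/170.

21/170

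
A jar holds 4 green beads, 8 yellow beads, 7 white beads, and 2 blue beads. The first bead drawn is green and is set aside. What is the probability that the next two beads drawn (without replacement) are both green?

After the first draw, 3 of the remaining 20 beads are green.
P = 3/20 × 2/19 = 6/380 = 3/190.

3/190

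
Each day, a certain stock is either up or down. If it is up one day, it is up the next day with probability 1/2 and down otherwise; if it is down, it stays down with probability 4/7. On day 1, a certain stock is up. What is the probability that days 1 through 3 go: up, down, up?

3/14

Day 1 is given. For each transition, use the conditional probability from the current state:
P(down | up) = 1/2; P(up | down) = 3/7.
P = 1/2 × 3/7 = 3/14.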